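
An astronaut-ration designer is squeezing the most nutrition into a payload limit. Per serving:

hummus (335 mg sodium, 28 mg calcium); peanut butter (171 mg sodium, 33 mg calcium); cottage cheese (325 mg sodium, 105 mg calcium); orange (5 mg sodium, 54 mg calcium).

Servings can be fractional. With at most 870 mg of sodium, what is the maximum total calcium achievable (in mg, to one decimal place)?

Calcium per mg sodium: orange 10.8, cottage cheese 0.3231, peanut butter 0.193, hummus 0.08358.
With no serving limits, spend the whole sodium allowance on orange: 870 mg / 5 mg × 54 mg = 9396.0 mg.

9396.0 mg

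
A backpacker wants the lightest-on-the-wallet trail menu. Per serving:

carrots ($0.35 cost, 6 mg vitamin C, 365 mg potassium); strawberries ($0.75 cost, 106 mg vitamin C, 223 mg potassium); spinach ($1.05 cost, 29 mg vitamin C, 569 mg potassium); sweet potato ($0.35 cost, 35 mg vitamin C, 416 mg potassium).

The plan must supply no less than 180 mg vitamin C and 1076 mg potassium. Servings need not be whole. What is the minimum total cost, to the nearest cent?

carrots only: max(180/6, 1076/365) = 30 servings → $10.50.
strawberries only: max(180/106, 1076/223) = 4.825 servings → $3.62.
spinach only: max(180/29, 1076/569) = 6.207 servings → $6.52.
sweet potato only: max(180/35, 1076/416) = 5.143 servings → $1.80.
carrots + strawberries with both tight: 1.979 servings and 1.586 servings → $1.88.
carrots + spinach with both targets exact would need a negative amount; discard.
carrots + sweet potato with both targets exact would need a negative amount; discard.
strawberries + spinach with both tight: 1.323 servings and 1.373 servings → $2.43.
strawberries + sweet potato with both tight: 1.026 servings and 2.037 servings → $1.48.
spinach + sweet potato with both targets exact would need a negative amount; discard.
So the least-cost plan costs $1.48.

$1.48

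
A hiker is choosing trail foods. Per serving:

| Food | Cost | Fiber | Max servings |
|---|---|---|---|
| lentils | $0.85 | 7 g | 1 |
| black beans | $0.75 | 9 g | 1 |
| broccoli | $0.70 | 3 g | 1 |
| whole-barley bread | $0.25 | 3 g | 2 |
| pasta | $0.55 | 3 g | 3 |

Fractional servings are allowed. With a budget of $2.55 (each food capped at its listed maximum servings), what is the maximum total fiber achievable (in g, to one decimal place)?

Fiber per dollar: black beans 12, whole-barley bread 12, lentils 8.235, pasta 5.455, broccoli 4.286.
Take 1 serving of black beans: spends $0.75, +9.0 g fiber (running total 9.0 g).
Take 2 servings of whole-barley bread: spends $0.50, +6.0 g fiber (running total 15.0 g).
Take 1 serving of lentils: spends $0.85, +7.0 g fiber (running total 22.0 g).
Take 0.8182 servings of pasta: spends $0.45, +2.5 g fiber (running total 24.5 g).
Filling greedily by fiber-per-dollar is optimal for one linear limit, giving 24.5 g.

24.5 g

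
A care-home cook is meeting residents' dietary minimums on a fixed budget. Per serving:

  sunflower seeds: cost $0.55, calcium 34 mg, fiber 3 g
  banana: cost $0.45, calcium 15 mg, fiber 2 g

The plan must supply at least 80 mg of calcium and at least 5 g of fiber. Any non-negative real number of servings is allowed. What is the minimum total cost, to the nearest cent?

At the optimum either one food covers both requirements or two foods hit both targets exactly; no other combination can be cheaper.
sunflower seeds only: max(80/34, 5/3) = 2.353 servings → $1.29.
banana only: max(80/15, 5/2) = 5.333 servings → $2.40.
sunflower seeds + banana: the both-tight solution has a negative serving — not a feasible corner.
So the least-cost plan costs $1.29.

$1.29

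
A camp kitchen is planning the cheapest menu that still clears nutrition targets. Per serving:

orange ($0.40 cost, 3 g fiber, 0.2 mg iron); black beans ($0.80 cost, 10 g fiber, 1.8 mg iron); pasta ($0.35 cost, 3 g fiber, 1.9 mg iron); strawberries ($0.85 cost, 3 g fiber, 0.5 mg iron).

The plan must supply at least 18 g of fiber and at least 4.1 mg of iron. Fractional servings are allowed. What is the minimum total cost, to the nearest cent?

With two linear requirements the optimum uses one or two foods; enumerate the corners.
orange only: max(18/3, 4.1/0.2) = 20.5 servings → $8.20.
black beans only: max(18/10, 4.1/1.8) = 2.278 servings → $1.82.
pasta only: max(18/3, 4.1/1.9) = 6 servings → $2.10.
strawberries only: max(18/3, 4.1/0.5) = 8.2 servings → $6.97.
orange + black beans: the both-tight solution has a negative serving — not a feasible corner.
orange + pasta with both tight: 4.294 servings and 1.706 servings → $2.31.
orange + strawberries with both targets exact would need a negative amount; discard.
black beans + pasta with both tight: 1.61 servings and 0.6324 servings → $1.51.
black beans + strawberries: the both-tight solution has a negative serving — not a feasible corner.
pasta + strawberries with both tight: 0.7857 servings and 5.214 servings → $4.71.
The minimum over all feasible corners is $1.51.

$1.51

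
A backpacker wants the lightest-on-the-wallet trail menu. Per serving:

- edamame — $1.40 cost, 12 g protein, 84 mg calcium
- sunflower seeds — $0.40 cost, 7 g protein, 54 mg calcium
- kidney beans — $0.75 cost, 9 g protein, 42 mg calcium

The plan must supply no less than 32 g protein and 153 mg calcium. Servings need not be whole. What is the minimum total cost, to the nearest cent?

$1.83

An LP optimum is at a vertex; with two nutrient constraints at most two foods are used. Check each candidate.
edamame only: max(32/12, 153/84) = 2.667 servings → $3.73.
sunflower seeds only: max(32/7, 153/54) = 4.571 servings → $1.83.
kidney beans only: max(32/9, 153/42) = 3.643 servings → $2.73.
edamame + sunflower seeds: the both-tight solution has a negative serving — not a feasible corner.
edamame + kidney beans with both tight: 0.131 servings and 3.381 servings → $2.72.
sunflower seeds + kidney beans with both tight: 0.1719 servings and 3.422 servings → $2.64.
Cheapest feasible corner: $1.83.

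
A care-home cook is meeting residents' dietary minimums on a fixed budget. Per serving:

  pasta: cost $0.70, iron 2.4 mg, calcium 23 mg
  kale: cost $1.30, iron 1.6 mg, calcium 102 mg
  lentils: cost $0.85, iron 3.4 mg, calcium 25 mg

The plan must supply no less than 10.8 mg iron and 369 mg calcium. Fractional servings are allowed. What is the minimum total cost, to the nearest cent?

At the optimum either one food covers both requirements or two foods hit both targets exactly; no other combination can be cheaper.
pasta only: max(10.8/2.4, 369/23) = 16.04 servings → $11.23.
kale only: max(10.8/1.6, 369/102) = 6.75 servings → $8.78.
lentils only: max(10.8/3.4, 369/25) = 14.76 servings → $12.55.
pasta + kale with both tight: 2.458 servings and 3.063 servings → $5.70.
pasta + lentils: intersection lies outside the first quadrant.
kale + lentils with both tight: 3.209 servings and 1.666 servings → $5.59.
Cheapest feasible corner: $5.59.

$5.59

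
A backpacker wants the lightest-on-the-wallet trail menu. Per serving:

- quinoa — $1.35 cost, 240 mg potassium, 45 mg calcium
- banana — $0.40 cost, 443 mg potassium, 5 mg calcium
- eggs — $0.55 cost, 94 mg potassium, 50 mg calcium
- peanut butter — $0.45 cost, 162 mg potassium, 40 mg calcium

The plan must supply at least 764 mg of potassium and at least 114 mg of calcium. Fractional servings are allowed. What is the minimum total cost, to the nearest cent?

$1.53

The cheapest plan sits at a corner of the feasible region — with two constraints it uses at most two foods.
quinoa only: max(764/240, 114/45) = 3.183 servings → $4.30.
banana only: max(764/443, 114/5) = 22.8 servings → $9.12.
eggs only: max(764/94, 114/50) = 8.128 servings → $4.47.
peanut butter only: max(764/162, 114/40) = 4.716 servings → $2.12.
quinoa + banana with both tight: 2.492 servings and 0.3747 servings → $3.51.
quinoa + eggs: intersection lies outside the first quadrant.
quinoa + peanut butter: the both-tight solution has a negative serving — not a feasible corner.
banana + eggs with both tight: 1.268 servings and 2.153 servings → $1.69.
banana + peanut butter with both tight: 0.7151 servings and 2.761 servings → $1.53.
eggs + peanut butter: intersection lies outside the first quadrant.
Cheapest feasible corner: $1.53.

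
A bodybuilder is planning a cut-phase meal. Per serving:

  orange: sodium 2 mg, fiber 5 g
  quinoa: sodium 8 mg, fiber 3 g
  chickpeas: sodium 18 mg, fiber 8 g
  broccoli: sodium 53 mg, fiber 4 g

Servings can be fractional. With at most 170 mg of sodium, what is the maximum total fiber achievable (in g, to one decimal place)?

Fiber per mg sodium: orange 2.5, chickpeas 0.4444, quinoa 0.375, broccoli 0.07547.
With no serving limits, spend the whole sodium allowance on orange: 170 mg / 2 mg × 5 g = 425.0 g.

425.0 g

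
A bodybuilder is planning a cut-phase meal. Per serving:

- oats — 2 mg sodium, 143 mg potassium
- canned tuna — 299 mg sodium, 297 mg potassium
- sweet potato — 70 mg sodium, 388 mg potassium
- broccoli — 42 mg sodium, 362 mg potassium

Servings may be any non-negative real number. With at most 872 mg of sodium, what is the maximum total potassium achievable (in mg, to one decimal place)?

62348.0 mg

Potassium per mg sodium: oats 71.5, broccoli 8.619, sweet potato 5.543, canned tuna 0.9933.
With no serving limits, spend the whole sodium allowance on oats: 872 mg / 2 mg × 143 mg = 62348.0 mg.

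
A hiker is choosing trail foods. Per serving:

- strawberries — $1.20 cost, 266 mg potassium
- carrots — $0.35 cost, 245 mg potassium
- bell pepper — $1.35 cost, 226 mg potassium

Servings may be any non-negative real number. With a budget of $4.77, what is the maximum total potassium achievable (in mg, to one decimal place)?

Potassium per dollar: carrots 700, strawberries 221.7, bell pepper 167.4.
With no serving limits, spend the whole cost allowance on carrots: $4.77 / $0.35 × 245 mg = 3339.0 mg.

3339.0 mg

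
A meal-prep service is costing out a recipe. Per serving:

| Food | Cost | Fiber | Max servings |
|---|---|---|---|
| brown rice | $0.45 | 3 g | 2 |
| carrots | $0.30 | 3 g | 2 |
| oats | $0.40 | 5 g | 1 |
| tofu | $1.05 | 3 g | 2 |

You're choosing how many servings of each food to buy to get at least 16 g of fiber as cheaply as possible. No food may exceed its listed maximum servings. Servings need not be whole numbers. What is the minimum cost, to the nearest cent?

Cost per g of fiber: oats $0.0800, carrots $0.1000, brown rice $0.1500, tofu $0.3500.
Take 1 serving of oats: +5.0 g fiber for $0.40 (total $0.40, still need 11.0 g).
Take 2 servings of carrots: +6.0 g fiber for $0.60 (total $1.00, still need 5.0 g).
Take 1.667 servings of brown rice: +5.0 g fiber for $0.75 (total $1.75, still need 0.0 g).
Greedy by cheapest-per-g is optimal for a single linear constraint, so the minimum cost is $1.75.

$1.75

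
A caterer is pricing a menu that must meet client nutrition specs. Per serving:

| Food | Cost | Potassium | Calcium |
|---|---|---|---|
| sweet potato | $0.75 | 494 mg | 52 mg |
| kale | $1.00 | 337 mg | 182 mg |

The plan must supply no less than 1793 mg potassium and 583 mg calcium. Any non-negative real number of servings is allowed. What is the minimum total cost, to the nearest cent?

$4.04

Two binding constraints pin down two serving amounts, so the optimal mix uses at most two foods. The candidates are each food alone (scaled to the tighter of potassium/calcium) and each pair with both constraints tight.
sweet potato only: max(1793/494, 583/52) = 11.21 servings → $8.41.
kale only: max(1793/337, 583/182) = 5.32 servings → $5.32.
sweet potato + kale with both tight: 1.794 servings and 2.691 servings → $4.04.
The minimum over all feasible corners is $4.04.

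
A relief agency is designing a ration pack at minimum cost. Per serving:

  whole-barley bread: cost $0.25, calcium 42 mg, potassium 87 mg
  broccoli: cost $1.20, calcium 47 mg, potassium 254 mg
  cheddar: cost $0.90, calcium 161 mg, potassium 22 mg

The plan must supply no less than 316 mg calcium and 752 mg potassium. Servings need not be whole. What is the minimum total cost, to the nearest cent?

whole-barley bread only: max(316/42, 752/87) = 8.644 servings → $2.16.
broccoli only: max(316/47, 752/254) = 6.723 servings → $8.07.
cheddar only: max(316/161, 752/22) = 34.18 servings → $30.76.
whole-barley bread + broccoli with both tight: 6.828 servings and 0.622 servings → $2.45.
whole-barley bread + cheddar: intersection lies outside the first quadrant.
broccoli + cheddar with both tight: 2.863 servings and 1.127 servings → $4.45.
The minimum over all feasible corners is $2.16.

$2.16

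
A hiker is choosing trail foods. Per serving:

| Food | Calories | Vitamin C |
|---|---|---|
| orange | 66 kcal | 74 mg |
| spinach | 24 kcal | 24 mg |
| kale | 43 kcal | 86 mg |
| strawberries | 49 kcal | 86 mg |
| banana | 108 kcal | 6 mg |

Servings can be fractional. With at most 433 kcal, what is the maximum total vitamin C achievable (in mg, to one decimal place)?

Vitamin C per kcal: kale 2, strawberries 1.755, orange 1.121, spinach 1, banana 0.05556.
With no serving limits, spend the whole calories allowance on kale: 433 kcal / 43 kcal × 86 mg = 866.0 mg.

866.0 mg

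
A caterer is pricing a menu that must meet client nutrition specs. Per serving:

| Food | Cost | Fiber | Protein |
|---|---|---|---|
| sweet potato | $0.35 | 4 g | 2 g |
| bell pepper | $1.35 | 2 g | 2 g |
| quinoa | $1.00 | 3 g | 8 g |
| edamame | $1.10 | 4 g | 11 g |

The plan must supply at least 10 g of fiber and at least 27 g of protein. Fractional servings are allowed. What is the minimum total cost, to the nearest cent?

$2.71

With two linear requirements the optimum uses one or two foods; enumerate the corners.
sweet potato only: max(10/4, 27/2) = 13.5 servings → $4.72.
bell pepper only: max(10/2, 27/2) = 13.5 servings → $18.23.
quinoa only: max(10/3, 27/8) = 3.375 servings → $3.38.
edamame only: max(10/4, 27/11) = 2.5 servings → $2.75.
sweet potato + bell pepper with both targets exact would need a negative amount; discard.
sweet potato + quinoa with both targets exact would need a negative amount; discard.
sweet potato + edamame with both tight: 0.05556 servings and 2.444 servings → $2.71.
bell pepper + quinoa: the both-tight solution has a negative serving — not a feasible corner.
bell pepper + edamame with both tight: 0.1429 servings and 2.429 servings → $2.86.
quinoa + edamame with both tight: 2 servings and 1 serving → $3.10.
So the least-cost plan costs $2.71.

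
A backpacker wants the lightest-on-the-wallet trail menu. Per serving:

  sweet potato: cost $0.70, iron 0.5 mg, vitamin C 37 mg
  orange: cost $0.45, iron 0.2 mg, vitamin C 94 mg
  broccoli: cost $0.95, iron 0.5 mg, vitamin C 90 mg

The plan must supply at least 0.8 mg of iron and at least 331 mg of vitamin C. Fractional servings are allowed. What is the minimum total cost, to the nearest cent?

$1.70

At the optimum either one food covers both requirements or two foods hit both targets exactly; no other combination can be cheaper.
sweet potato only: max(0.8/0.5, 331/37) = 8.946 servings → $6.26.
orange only: max(0.8/0.2, 331/94) = 4 servings → $1.80.
broccoli only: max(0.8/0.5, 331/90) = 3.678 servings → $3.49.
sweet potato + orange with both tight: 0.2273 servings and 3.432 servings → $1.70.
sweet potato + broccoli: intersection lies outside the first quadrant.
orange + broccoli with both tight: 3.224 servings and 0.3103 servings → $1.75.
The minimum over all feasible corners is $1.70.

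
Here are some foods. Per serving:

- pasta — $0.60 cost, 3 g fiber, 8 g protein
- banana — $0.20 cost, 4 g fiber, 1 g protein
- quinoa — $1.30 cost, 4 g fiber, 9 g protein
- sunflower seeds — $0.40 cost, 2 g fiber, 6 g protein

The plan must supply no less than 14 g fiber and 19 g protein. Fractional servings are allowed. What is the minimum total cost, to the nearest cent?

$1.55

A basic optimal solution has at most two foods positive. Try each food alone and each pair with both targets met exactly.
pasta only: max(14/3, 19/8) = 4.667 servings → $2.80.
banana only: max(14/4, 19/1) = 19 servings → $3.80.
quinoa only: max(14/4, 19/9) = 3.5 servings → $4.55.
sunflower seeds only: max(14/2, 19/6) = 7 servings → $2.80.
pasta + banana with both tight: 2.138 servings and 1.897 servings → $1.66.
pasta + quinoa: the both-tight solution has a negative serving — not a feasible corner.
pasta + sunflower seeds: the both-tight solution has a negative serving — not a feasible corner.
banana + quinoa with both tight: 1.562 servings and 1.938 servings → $2.83.
banana + sunflower seeds with both tight: 2.091 servings and 2.818 servings → $1.55.
quinoa + sunflower seeds: the both-tight solution has a negative serving — not a feasible corner.
So the least-cost plan costs $1.55.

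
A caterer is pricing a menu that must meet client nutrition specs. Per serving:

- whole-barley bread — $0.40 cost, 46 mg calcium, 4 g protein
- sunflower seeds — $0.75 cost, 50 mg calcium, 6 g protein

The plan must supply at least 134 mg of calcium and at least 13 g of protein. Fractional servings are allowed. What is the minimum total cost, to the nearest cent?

$1.30

The cheapest plan sits at a corner of the feasible region — with two constraints it uses at most two foods.
whole-barley bread only: max(134/46, 13/4) = 3.25 servings → $1.30.
sunflower seeds only: max(134/50, 13/6) = 2.68 servings → $2.01.
whole-barley bread + sunflower seeds with both tight: 2.026 servings and 0.8158 servings → $1.42.
Cheapest feasible corner: $1.30.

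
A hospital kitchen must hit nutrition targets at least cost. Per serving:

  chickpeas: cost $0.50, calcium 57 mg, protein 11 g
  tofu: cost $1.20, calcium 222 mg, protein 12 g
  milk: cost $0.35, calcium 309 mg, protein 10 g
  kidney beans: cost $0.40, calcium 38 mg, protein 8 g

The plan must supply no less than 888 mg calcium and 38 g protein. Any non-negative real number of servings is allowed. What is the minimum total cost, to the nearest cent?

$1.33

The cheapest plan sits at a corner of the feasible region — with two constraints it uses at most two foods.
chickpeas only: max(888/57, 38/11) = 15.58 servings → $7.79.
tofu only: max(888/222, 38/12) = 4 servings → $4.80.
milk only: max(888/309, 38/10) = 3.8 servings → $1.33.
kidney beans only: max(888/38, 38/8) = 23.37 servings → $9.35.
chickpeas + tofu: intersection lies outside the first quadrant.
chickpeas + milk with both tight: 1.012 servings and 2.687 servings → $1.45.
chickpeas + kidney beans with both targets exact would need a negative amount; discard.
tofu + milk with both tight: 1.923 servings and 1.492 servings → $2.83.
tofu + kidney beans: intersection lies outside the first quadrant.
milk + kidney beans with both tight: 2.706 servings and 1.368 servings → $1.49.
So the least-cost plan costs $1.33.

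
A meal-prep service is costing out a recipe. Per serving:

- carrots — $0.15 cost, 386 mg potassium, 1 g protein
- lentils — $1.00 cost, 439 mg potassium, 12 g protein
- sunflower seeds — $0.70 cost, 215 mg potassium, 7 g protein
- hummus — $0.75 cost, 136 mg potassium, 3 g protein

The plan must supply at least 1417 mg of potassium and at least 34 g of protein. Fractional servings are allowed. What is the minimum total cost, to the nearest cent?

An LP optimum is at a vertex; with two nutrient constraints at most two foods are used. Check each candidate.
carrots only: max(1417/386, 34/1) = 34 servings → $5.10.
lentils only: max(1417/439, 34/12) = 3.228 servings → $3.23.
sunflower seeds only: max(1417/215, 34/7) = 6.591 servings → $4.61.
hummus only: max(1417/136, 34/3) = 11.33 servings → $8.50.
carrots + lentils with both tight: 0.4956 servings and 2.792 servings → $2.87.
carrots + sunflower seeds with both tight: 1.049 servings and 4.707 servings → $3.45.
carrots + hummus: the both-tight solution has a negative serving — not a feasible corner.
lentils + sunflower seeds: the both-tight solution has a negative serving — not a feasible corner.
lentils + hummus with both tight: 1.184 servings and 6.597 servings → $6.13.
sunflower seeds + hummus with both tight: 1.215 servings and 8.498 servings → $7.22.
So the least-cost plan costs $2.87.

$2.87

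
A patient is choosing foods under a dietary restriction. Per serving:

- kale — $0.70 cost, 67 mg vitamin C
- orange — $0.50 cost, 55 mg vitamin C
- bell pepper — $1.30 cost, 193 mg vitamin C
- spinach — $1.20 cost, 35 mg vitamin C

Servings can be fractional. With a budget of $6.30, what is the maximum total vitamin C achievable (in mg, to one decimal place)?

935.3 mg

Vitamin C per dollar: bell pepper 148.5, orange 110, kale 95.71, spinach 29.17.
With no serving limits, spend the whole cost allowance on bell pepper: $6.30 / $1.30 × 193 mg = 935.3 mg.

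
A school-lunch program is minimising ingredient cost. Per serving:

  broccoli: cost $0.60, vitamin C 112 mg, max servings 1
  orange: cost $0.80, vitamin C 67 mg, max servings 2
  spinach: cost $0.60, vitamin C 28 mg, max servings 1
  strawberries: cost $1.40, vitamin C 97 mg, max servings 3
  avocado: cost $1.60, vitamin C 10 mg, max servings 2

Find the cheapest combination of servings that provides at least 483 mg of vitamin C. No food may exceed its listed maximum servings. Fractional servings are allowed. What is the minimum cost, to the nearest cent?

Cost per mg of vitamin C: broccoli $0.0054, orange $0.0119, strawberries $0.0144, spinach $0.0214, avocado $0.1600.
Take 1 serving of broccoli: +112.0 mg vitamin C for $0.60 (total $0.60, still need 371.0 mg).
Take 2 servings of orange: +134.0 mg vitamin C for $1.60 (total $2.20, still need 237.0 mg).
Take 2.443 servings of strawberries: +237.0 mg vitamin C for $3.42 (total $5.62, still need 0.0 mg).
Greedy by cheapest-per-mg is optimal for a single linear constraint, so the minimum cost is $5.62.

$5.62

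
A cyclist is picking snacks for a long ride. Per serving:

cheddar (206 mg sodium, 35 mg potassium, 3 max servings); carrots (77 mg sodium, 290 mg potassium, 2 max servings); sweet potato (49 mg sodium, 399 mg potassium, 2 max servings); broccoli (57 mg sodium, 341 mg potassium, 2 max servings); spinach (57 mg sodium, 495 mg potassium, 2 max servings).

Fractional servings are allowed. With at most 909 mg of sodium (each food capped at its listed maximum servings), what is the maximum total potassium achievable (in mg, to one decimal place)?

Potassium per mg sodium: spinach 8.684, sweet potato 8.143, broccoli 5.982, carrots 3.766, cheddar 0.1699.
Take 2 servings of spinach: uses 114 mg sodium, +990.0 mg potassium (running total 990.0 mg).
Take 2 servings of sweet potato: uses 98 mg sodium, +798.0 mg potassium (running total 1788.0 mg).
Take 2 servings of broccoli: uses 114 mg sodium, +682.0 mg potassium (running total 2470.0 mg).
Take 2 servings of carrots: uses 154 mg sodium, +580.0 mg potassium (running total 3050.0 mg).
Take 2.083 servings of cheddar: uses 429 mg sodium, +72.9 mg potassium (running total 3122.9 mg).
Greedy by best ratio exhausts the sodium allowance optimally: 3122.9 mg.

3122.9 mg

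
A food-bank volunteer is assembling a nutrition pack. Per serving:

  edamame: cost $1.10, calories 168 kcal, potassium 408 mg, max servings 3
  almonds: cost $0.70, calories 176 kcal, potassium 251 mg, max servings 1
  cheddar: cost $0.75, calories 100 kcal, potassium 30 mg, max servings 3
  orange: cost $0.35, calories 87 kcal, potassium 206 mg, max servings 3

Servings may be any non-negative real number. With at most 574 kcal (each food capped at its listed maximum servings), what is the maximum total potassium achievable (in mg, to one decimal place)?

Potassium per kcal: edamame 2.429, orange 2.368, almonds 1.426, cheddar 0.3.
Take 3 servings of edamame: uses 504 kcal, +1224.0 mg potassium (running total 1224.0 mg).
Take 0.8046 servings of orange: uses 70 kcal, +165.7 mg potassium (running total 1389.7 mg).
Greedy by best ratio exhausts the calories allowance optimally: 1389.7 mg.

1389.7 mg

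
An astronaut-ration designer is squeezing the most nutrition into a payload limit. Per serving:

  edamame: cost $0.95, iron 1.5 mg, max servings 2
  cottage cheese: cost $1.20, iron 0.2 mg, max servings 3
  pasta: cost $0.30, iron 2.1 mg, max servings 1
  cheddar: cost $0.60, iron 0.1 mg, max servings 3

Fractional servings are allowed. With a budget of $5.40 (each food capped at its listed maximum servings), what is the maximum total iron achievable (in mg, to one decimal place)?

5.6 mg

Iron per dollar: pasta 7, edamame 1.579, cottage cheese 0.1667, cheddar 0.1667.
Take 1 serving of pasta: spends $0.30, +2.1 mg iron (running total 2.1 mg).
Take 2 servings of edamame: spends $1.90, +3.0 mg iron (running total 5.1 mg).
Take 2.667 servings of cottage cheese: spends $3.20, +0.5 mg iron (running total 5.6 mg).
Filling greedily by iron-per-dollar is optimal for one linear limit, giving 5.6 mg.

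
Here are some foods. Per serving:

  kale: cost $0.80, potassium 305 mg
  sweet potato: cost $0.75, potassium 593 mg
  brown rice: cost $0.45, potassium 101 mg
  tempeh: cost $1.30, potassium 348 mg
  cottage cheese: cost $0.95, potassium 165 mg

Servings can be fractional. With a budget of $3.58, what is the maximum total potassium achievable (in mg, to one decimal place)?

2830.6 mg

Potassium per dollar: sweet potato 790.7, kale 381.2, tempeh 267.7, brown rice 224.4, cottage cheese 173.7.
With no serving limits, spend the whole cost allowance on sweet potato: $3.58 / $0.75 × 593 mg = 2830.6 mg.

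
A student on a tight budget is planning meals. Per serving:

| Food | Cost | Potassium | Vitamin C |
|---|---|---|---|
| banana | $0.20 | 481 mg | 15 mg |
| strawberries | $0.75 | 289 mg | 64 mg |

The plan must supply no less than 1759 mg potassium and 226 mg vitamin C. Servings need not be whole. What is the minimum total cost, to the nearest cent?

At the optimum either one food covers both requirements or two foods hit both targets exactly; no other combination can be cheaper.
banana only: max(1759/481, 226/15) = 15.07 servings → $3.01.
strawberries only: max(1759/289, 226/64) = 6.087 servings → $4.56.
banana + strawberries with both tight: 1.787 servings and 3.112 servings → $2.69.
So the least-cost plan costs $2.69.

$2.69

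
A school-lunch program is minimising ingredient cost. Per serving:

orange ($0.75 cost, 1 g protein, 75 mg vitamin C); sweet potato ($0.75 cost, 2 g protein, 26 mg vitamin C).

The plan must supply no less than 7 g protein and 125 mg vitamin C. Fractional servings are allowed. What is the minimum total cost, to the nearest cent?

$2.83

An LP optimum is at a vertex; with two nutrient constraints at most two foods are used. Check each candidate.
orange only: max(7/1, 125/75) = 7 servings → $5.25.
sweet potato only: max(7/2, 125/26) = 4.808 servings → $3.61.
orange + sweet potato with both tight: 0.5484 servings and 3.226 servings → $2.83.
So the least-cost plan costs $2.83.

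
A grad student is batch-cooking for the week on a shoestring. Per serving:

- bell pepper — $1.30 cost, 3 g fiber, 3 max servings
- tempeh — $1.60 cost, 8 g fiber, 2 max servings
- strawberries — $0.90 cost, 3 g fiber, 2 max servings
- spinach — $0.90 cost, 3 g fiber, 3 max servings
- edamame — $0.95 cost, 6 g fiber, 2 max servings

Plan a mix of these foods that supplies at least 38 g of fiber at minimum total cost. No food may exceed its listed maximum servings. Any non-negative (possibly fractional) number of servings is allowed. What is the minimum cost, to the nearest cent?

Cost per g of fiber: edamame $0.1583, tempeh $0.2000, strawberries $0.3000, spinach $0.3000, bell pepper $0.4333.
Take 2 servings of edamame: +12.0 g fiber for $1.90 (total $1.90, still need 26.0 g).
Take 2 servings of tempeh: +16.0 g fiber for $3.20 (total $5.10, still need 10.0 g).
Take 2 servings of strawberries: +6.0 g fiber for $1.80 (total $6.90, still need 4.0 g).
Take 1.333 servings of spinach: +4.0 g fiber for $1.20 (total $8.10, still need 0.0 g).
Filling from the cheapest source first is optimal under one linear minimum: $8.10.

$8.10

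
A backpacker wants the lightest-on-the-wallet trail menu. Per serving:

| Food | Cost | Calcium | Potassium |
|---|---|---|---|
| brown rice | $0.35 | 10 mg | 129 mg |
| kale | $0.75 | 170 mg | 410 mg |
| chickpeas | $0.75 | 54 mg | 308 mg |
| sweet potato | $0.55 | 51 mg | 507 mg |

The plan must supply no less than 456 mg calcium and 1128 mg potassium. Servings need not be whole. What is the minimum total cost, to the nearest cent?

The cheapest plan sits at a corner of the feasible region — with two constraints it uses at most two foods.
brown rice only: max(456/10, 1128/129) = 45.6 servings → $15.96.
kale only: max(456/170, 1128/410) = 2.751 servings → $2.06.
chickpeas only: max(456/54, 1128/308) = 8.444 servings → $6.33.
sweet potato only: max(456/51, 1128/507) = 8.941 servings → $4.92.
brown rice + kale with both tight: 0.2692 servings and 2.667 servings → $2.09.
brown rice + chickpeas with both targets exact would need a negative amount; discard.
brown rice + sweet potato with both targets exact would need a negative amount; discard.
kale + chickpeas with both tight: 2.632 servings and 0.1588 servings → $2.09.
kale + sweet potato with both tight: 2.66 servings and 0.07353 servings → $2.04.
chickpeas + sweet potato: intersection lies outside the first quadrant.
Cheapest feasible corner: $2.04.

$2.04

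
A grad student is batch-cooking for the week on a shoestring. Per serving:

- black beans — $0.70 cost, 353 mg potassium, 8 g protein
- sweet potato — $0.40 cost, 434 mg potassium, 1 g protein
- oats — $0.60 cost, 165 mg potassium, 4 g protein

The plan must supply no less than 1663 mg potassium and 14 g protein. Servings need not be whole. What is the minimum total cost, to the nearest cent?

$2.06

black beans only: max(1663/353, 14/8) = 4.711 servings → $3.30.
sweet potato only: max(1663/434, 14/1) = 14 servings → $5.60.
oats only: max(1663/165, 14/4) = 10.08 servings → $6.05.
black beans + sweet potato with both tight: 1.415 servings and 2.681 servings → $2.06.
black beans + oats with both targets exact would need a negative amount; discard.
sweet potato + oats with both tight: 2.764 servings and 2.809 servings → $2.79.
The minimum over all feasible corners is $2.06.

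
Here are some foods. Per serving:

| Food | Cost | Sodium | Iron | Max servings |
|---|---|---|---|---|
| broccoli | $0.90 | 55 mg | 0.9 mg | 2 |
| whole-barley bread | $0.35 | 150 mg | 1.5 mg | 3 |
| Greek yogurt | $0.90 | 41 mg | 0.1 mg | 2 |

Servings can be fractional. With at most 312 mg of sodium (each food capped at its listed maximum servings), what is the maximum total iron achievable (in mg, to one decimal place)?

3.8 mg

Iron per mg sodium: broccoli 0.01636, whole-barley bread 0.01, Greek yogurt 0.002439.
Take 2 servings of broccoli: uses 110 mg sodium, +1.8 mg iron (running total 1.8 mg).
Take 1.347 servings of whole-barley bread: uses 202 mg sodium, +2.0 mg iron (running total 3.8 mg).
Greedy by best ratio exhausts the sodium allowance optimally: 3.8 mg.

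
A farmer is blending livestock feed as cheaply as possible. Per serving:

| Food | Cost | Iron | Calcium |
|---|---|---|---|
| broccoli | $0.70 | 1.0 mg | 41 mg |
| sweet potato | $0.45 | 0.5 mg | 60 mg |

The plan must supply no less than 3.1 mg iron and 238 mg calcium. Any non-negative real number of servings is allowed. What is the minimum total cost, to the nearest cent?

$2.45

With two linear requirements the optimum uses one or two foods; enumerate the corners.
broccoli only: max(3.1/1.0, 238/41) = 5.805 servings → $4.06.
sweet potato only: max(3.1/0.5, 238/60) = 6.2 servings → $2.79.
broccoli + sweet potato with both tight: 1.696 servings and 2.808 servings → $2.45.
The minimum over all feasible corners is $2.45.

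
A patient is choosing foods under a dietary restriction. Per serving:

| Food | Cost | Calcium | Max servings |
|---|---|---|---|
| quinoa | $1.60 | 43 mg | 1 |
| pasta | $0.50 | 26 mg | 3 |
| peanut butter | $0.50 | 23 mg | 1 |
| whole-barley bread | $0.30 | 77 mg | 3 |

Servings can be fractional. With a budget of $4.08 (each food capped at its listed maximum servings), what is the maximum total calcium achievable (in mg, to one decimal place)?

363.7 mg

Calcium per dollar: whole-barley bread 256.7, pasta 52, peanut butter 46, quinoa 26.88.
Take 3 servings of whole-barley bread: spends $0.90, +231.0 mg calcium (running total 231.0 mg).
Take 3 servings of pasta: spends $1.50, +78.0 mg calcium (running total 309.0 mg).
Take 1 serving of peanut butter: spends $0.50, +23.0 mg calcium (running total 332.0 mg).
Take 0.7375 servings of quinoa: spends $1.18, +31.7 mg calcium (running total 363.7 mg).
Greedy by best ratio exhausts the cost allowance optimally: 363.7 mg.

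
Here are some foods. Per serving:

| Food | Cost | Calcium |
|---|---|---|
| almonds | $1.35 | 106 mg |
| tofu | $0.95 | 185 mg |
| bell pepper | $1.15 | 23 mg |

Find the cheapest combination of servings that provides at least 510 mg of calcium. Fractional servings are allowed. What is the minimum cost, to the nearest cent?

$2.62

Cost per mg of calcium: tofu $0.0051, almonds $0.0127, bell pepper $0.0500.
With no serving limits, use only tofu: 510 mg / 185 mg = 2.757 servings × $0.95 = $2.62.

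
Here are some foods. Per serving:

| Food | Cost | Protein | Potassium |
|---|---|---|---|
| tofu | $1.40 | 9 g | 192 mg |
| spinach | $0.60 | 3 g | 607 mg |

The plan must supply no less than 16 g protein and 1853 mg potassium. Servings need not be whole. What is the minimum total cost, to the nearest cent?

$2.86

A basic optimal solution has at most two foods positive. Try each food alone and each pair with both targets met exactly.
tofu only: max(16/9, 1853/192) = 9.651 servings → $13.51.
spinach only: max(16/3, 1853/607) = 5.333 servings → $3.20.
tofu + spinach with both tight: 0.8498 servings and 2.784 servings → $2.86.
So the least-cost plan costs $2.86.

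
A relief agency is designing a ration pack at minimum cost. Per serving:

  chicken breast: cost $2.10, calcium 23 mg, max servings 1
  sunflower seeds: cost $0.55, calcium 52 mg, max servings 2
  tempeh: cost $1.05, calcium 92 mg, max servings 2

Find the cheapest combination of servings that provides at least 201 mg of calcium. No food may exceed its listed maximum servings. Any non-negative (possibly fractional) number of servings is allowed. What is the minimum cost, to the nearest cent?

$2.21

Cost per mg of calcium: sunflower seeds $0.0106, tempeh $0.0114, chicken breast $0.0913.
Take 2 servings of sunflower seeds: +104.0 mg calcium for $1.10 (total $1.10, still need 97.0 mg).
Take 1.054 servings of tempeh: +97.0 mg calcium for $1.11 (total $2.21, still need 0.0 mg).
Filling from the cheapest source first is optimal under one linear minimum: $2.21.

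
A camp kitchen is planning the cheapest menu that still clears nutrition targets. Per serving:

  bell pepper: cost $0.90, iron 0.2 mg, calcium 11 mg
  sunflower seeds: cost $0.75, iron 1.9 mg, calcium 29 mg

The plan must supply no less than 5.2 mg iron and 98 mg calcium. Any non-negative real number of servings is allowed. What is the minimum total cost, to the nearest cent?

$2.53

For a min-cost LP with two ≥-constraints, a basic feasible solution has at most two positive variables.
bell pepper only: max(5.2/0.2, 98/11) = 26 servings → $23.40.
sunflower seeds only: max(5.2/1.9, 98/29) = 3.379 servings → $2.53.
bell pepper + sunflower seeds with both tight: 2.344 servings and 2.49 servings → $3.98.
Cheapest feasible corner: $2.53.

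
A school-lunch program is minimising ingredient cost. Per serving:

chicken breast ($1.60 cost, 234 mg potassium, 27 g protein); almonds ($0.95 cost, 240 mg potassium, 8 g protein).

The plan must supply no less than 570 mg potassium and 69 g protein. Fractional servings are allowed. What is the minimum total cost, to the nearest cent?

$4.09

An LP optimum is at a vertex; with two nutrient constraints at most two foods are used. Check each candidate.
chicken breast only: max(570/234, 69/27) = 2.556 servings → $4.09.
almonds only: max(570/240, 69/8) = 8.625 servings → $8.19.
chicken breast + almonds: the both-tight solution has a negative serving — not a feasible corner.
Cheapest feasible corner: $4.09.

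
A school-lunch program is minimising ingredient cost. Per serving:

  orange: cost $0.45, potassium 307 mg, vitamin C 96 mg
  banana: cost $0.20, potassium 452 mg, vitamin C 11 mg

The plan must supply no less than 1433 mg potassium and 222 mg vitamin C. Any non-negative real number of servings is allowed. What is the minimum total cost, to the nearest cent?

$1.30

At the optimum either one food covers both requirements or two foods hit both targets exactly; no other combination can be cheaper.
orange only: max(1433/307, 222/96) = 4.668 servings → $2.10.
banana only: max(1433/452, 222/11) = 20.18 servings → $4.04.
orange + banana with both tight: 2.114 servings and 1.735 servings → $1.30.
The minimum over all feasible corners is $1.30.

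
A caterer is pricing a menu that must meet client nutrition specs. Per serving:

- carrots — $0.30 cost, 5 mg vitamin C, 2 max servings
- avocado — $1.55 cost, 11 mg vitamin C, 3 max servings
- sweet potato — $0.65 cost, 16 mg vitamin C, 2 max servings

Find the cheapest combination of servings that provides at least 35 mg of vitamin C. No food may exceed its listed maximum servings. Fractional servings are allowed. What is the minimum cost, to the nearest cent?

$1.48

Cost per mg of vitamin C: sweet potato $0.0406, carrots $0.0600, avocado $0.1409.
Take 2 servings of sweet potato: +32.0 mg vitamin C for $1.30 (total $1.30, still need 3.0 mg).
Take 0.6 servings of carrots: +3.0 mg vitamin C for $0.18 (total $1.48, still need 0.0 mg).
Greedy by cheapest-per-mg is optimal for a single linear constraint, so the minimum cost is $1.48.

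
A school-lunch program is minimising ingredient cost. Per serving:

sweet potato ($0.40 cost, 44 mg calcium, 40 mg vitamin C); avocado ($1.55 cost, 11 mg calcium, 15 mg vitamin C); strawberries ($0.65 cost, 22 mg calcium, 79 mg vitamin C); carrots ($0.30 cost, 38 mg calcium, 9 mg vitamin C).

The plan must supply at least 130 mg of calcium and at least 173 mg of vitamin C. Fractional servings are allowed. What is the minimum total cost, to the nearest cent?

Minimising a linear cost over {calcium ≥ 130, vitamin C ≥ 173, servings ≥ 0} — the optimum is at a vertex, using one or two foods.
sweet potato only: max(130/44, 173/40) = 4.325 servings → $1.73.
avocado only: max(130/11, 173/15) = 11.82 servings → $18.32.
strawberries only: max(130/22, 173/79) = 5.909 servings → $3.84.
carrots only: max(130/38, 173/9) = 19.22 servings → $5.77.
sweet potato + avocado with both tight: 0.2136 servings and 10.96 servings → $17.08.
sweet potato + strawberries with both tight: 2.49 servings and 0.9291 servings → $1.60.
sweet potato + carrots: intersection lies outside the first quadrant.
avocado + strawberries: the both-tight solution has a negative serving — not a feasible corner.
avocado + carrots with both tight: 11.47 servings and 0.09979 servings → $17.81.
strawberries + carrots with both tight: 1.927 servings and 2.305 servings → $1.94.
The minimum over all feasible corners is $1.60.

$1.60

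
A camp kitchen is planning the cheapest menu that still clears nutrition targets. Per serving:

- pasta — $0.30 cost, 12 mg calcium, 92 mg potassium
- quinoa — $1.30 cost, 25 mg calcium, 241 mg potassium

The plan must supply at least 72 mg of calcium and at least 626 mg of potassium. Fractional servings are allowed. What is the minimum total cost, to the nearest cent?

$2.04

pasta only: max(72/12, 626/92) = 6.804 servings → $2.04.
quinoa only: max(72/25, 626/241) = 2.88 servings → $3.74.
pasta + quinoa with both tight: 2.875 servings and 1.5 servings → $2.81.
The minimum over all feasible corners is $2.04.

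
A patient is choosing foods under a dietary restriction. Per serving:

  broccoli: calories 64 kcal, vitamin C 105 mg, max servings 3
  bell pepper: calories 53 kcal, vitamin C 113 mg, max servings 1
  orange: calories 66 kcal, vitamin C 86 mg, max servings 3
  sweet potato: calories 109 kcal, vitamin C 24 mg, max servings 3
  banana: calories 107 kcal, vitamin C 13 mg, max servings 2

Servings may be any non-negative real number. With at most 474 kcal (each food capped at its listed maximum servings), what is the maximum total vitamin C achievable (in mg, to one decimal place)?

Vitamin C per kcal: bell pepper 2.132, broccoli 1.641, orange 1.303, sweet potato 0.2202, banana 0.1215.
Take 1 serving of bell pepper: uses 53 kcal, +113.0 mg vitamin C (running total 113.0 mg).
Take 3 servings of broccoli: uses 192 kcal, +315.0 mg vitamin C (running total 428.0 mg).
Take 3 servings of orange: uses 198 kcal, +258.0 mg vitamin C (running total 686.0 mg).
Take 0.2844 servings of sweet potato: uses 31 kcal, +6.8 mg vitamin C (running total 692.8 mg).
Filling greedily by vitamin C-per-kcal is optimal for one linear limit, giving 692.8 mg.

692.8 mg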